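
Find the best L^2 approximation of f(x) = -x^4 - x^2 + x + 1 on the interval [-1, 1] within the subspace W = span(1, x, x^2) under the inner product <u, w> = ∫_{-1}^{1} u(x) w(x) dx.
g(x) = -13*x^2/7 + x + 38/35

The best approximation g ∈ W is the orthogonal projection of f onto W. Writing g = a_0 + a_1 x + a_2 x^2, the coefficients solve the normal equations G · a = b where
  G_{ij} = <φ_i, φ_j> and b_i = <f, φ_i>, with φ_0 = 1, φ_1 = x, φ_2 = x^2.
G =
  [2, 0, 2/3]
  [0, 2/3, 0]
  [2/3, 0, 2/5],
b = (14/15, 2/3, -2/105).
Solving gives a_0 = 38/35, a_1 = 1, a_2 = -13/7, so
  g(x) = -13*x^2/7 + x + 38/35.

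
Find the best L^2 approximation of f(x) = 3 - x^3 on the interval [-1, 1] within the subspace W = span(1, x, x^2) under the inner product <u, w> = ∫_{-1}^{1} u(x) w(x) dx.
g(x) = 3 - 3*x/5

The best approximation g ∈ W is the orthogonal projection of f onto W. Writing g = a_0 + a_1 x + a_2 x^2, the coefficients solve the normal equations G · a = b where
  G_{ij} = <φ_i, φ_j> and b_i = <f, φ_i>, with φ_0 = 1, φ_1 = x, φ_2 = x^2.
G =
  [2, 0, 2/3]
  [0, 2/3, 0]
  [2/3, 0, 2/5],
b = (6, -2/5, 2).
Solving gives a_0 = 3, a_1 = -3/5, a_2 = 0, so
  g(x) = 3 - 3*x/5.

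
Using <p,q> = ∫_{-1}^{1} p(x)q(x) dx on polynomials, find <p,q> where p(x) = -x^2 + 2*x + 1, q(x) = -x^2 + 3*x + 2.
<p,q> = 32/5

Expand the product: p(x)·q(x) = x^4 - 5*x^3 + 3*x^2 + 7*x + 2.
∫_{-1}^{1} of each monomial x^k gives [2/(k+1) if k even, 0 if k odd]. Integrating term-by-term (or equivalently evaluating the antiderivative F(x) = x^5/5 - 5*x^4/4 + x^3 + 7*x^2/2 + 2*x at the endpoints):
  F(1) − F(−1) = 109/20 − (-19/20) = 32/5.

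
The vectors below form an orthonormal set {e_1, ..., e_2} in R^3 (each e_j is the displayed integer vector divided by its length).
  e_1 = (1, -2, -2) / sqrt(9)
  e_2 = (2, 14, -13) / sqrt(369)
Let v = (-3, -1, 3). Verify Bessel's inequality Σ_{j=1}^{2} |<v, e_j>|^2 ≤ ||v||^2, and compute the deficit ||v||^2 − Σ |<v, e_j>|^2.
Σ |<v, e_j>|^2 = 610/41; ||v||^2 = 19; deficit = 169/41

Write each e_j = u_j / sqrt(<u_j, u_j>) where u_j is the displayed integer vector. Then <v, e_j> = <v, u_j> / sqrt(<u_j, u_j>), so |<v, e_j>|^2 = <v, u_j>^2 / <u_j, u_j>.
Coefficients: <v, e_1> = -7/sqrt(9), <v, e_2> = -59/sqrt(369).
Square and sum: Σ |<v, e_j>|^2 = 610/41.
Compute ||v||^2 = v·v = 19.
Deficit = 19 − 610/41 = 169/41 ≥ 0, confirming Bessel's inequality. (The deficit equals ||v − Σ <v,e_j> e_j||^2, the squared distance from v to span{e_j}.)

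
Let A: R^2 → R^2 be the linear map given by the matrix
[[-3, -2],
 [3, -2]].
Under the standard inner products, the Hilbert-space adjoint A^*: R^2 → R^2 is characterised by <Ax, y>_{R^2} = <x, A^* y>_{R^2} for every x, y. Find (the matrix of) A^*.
A^* = A^T =
[[-3, 3],
 [-2, -2]]

For real matrices with standard dot products, the defining identity <Ax, y> = <x, A^* y> gives (Ax)^T y = x^T (A^*) y, i.e. x^T A^T y = x^T (A^*) y. Since this holds for all x, y, we must have A^* = A^T. Therefore
A^* =
[[-3, 3],
 [-2, -2]].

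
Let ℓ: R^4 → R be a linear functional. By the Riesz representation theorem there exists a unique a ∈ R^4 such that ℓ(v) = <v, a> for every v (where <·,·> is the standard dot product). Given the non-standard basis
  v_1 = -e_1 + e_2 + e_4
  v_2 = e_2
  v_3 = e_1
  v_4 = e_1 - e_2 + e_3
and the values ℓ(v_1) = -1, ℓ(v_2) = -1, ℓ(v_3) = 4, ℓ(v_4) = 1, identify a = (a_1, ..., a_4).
a = (4, -1, -4, 4)

Write a = (a_1, ..., a_4) in the standard basis. For each basis vector v_i, ℓ(v_i) = <v_i, a> is a linear equation in the a_j's. Collect the n equations into a matrix system V a = ℓ, where row i of V is v_i (expressed in the standard basis). Since V is invertible (lower-triangular with 1s on the diagonal, up to permutation), solve by back-substitution:
  V =
[[-1, 1, 0, 1],
 [0, 1, 0, 0],
 [1, 0, 0, 0],
 [1, -1, 1, 0]]
  V a = (-1, -1, 4, 1)
Solving gives a = (4, -1, -4, 4).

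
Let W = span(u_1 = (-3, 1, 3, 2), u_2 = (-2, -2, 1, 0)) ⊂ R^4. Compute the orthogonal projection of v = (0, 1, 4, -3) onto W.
proj_W(v) = (-141/158, 55/158, 72/79, 49/79)

Set up U = [u_1 | ... | u_2] ∈ R^(4×2). The projector onto W = col(U) is P = U (U^T U)^(-1) U^T.
Compute U^T U =
  [23, 7]
  [7, 9],
and U^T v = (7, 2).
Solve U^T U · c = U^T v for the coefficients: c = (49/158, -3/158). The projection is proj_W(v) = U c.
Check: (v - proj_W(v)) · u_1 = 0  (should be 0).
Check: (v - proj_W(v)) · u_2 = 0  (should be 0).
Result: proj_W(v) = (-141/158, 55/158, 72/79, 49/79).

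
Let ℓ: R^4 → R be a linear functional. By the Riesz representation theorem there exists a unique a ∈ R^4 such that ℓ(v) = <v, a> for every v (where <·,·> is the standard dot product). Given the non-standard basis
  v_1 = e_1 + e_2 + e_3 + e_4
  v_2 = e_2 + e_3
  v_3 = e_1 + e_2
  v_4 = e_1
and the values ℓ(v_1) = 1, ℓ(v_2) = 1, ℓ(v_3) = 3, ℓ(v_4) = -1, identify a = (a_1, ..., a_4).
a = (-1, 4, -3, 1)

Write a = (a_1, ..., a_4) in the standard basis. For each basis vector v_i, ℓ(v_i) = <v_i, a> is a linear equation in the a_j's. Collect the n equations into a matrix system V a = ℓ, where row i of V is v_i (expressed in the standard basis). Since V is invertible (lower-triangular with 1s on the diagonal, up to permutation), solve by back-substitution:
  V =
[[1, 1, 1, 1],
 [0, 1, 1, 0],
 [1, 1, 0, 0],
 [1, 0, 0, 0]]
  V a = (1, 1, 3, -1)
Solving gives a = (-1, 4, -3, 1).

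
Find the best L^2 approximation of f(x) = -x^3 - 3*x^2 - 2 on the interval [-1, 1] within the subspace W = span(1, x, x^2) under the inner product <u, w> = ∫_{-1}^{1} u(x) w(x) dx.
g(x) = -3*x^2 - 3*x/5 - 2

The best approximation g ∈ W is the orthogonal projection of f onto W. Writing g = a_0 + a_1 x + a_2 x^2, the coefficients solve the normal equations G · a = b where
  G_{ij} = <φ_i, φ_j> and b_i = <f, φ_i>, with φ_0 = 1, φ_1 = x, φ_2 = x^2.
G =
  [2, 0, 2/3]
  [0, 2/3, 0]
  [2/3, 0, 2/5],
b = (-6, -2/5, -38/15).
Solving gives a_0 = -2, a_1 = -3/5, a_2 = -3, so
  g(x) = -3*x^2 - 3*x/5 - 2.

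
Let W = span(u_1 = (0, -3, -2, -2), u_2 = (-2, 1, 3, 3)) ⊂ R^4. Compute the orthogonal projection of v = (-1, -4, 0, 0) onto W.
proj_W(v) = (-146/83, -296/83, -27/83, -27/83)

Set up U = [u_1 | ... | u_2] ∈ R^(4×2). The projector onto W = col(U) is P = U (U^T U)^(-1) U^T.
Compute U^T U =
  [17, -15]
  [-15, 23],
and U^T v = (12, -2).
Solve U^T U · c = U^T v for the coefficients: c = (123/83, 73/83). The projection is proj_W(v) = U c.
Check: (v - proj_W(v)) · u_1 = 0  (should be 0).
Check: (v - proj_W(v)) · u_2 = 0  (should be 0).
Result: proj_W(v) = (-146/83, -296/83, -27/83, -27/83).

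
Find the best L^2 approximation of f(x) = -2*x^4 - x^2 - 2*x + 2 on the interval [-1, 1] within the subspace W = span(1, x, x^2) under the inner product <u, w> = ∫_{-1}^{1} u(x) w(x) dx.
g(x) = -19*x^2/7 - 2*x + 76/35

The best approximation g ∈ W is the orthogonal projection of f onto W. Writing g = a_0 + a_1 x + a_2 x^2, the coefficients solve the normal equations G · a = b where
  G_{ij} = <φ_i, φ_j> and b_i = <f, φ_i>, with φ_0 = 1, φ_1 = x, φ_2 = x^2.
G =
  [2, 0, 2/3]
  [0, 2/3, 0]
  [2/3, 0, 2/5],
b = (38/15, -4/3, 38/105).
Solving gives a_0 = 76/35, a_1 = -2, a_2 = -19/7, so
  g(x) = -19*x^2/7 - 2*x + 76/35.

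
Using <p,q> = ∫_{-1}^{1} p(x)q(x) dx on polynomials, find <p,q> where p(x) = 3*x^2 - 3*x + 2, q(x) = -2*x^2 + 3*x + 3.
<p,q> = 104/15

Expand the product: p(x)·q(x) = -6*x^4 + 15*x^3 - 4*x^2 - 3*x + 6.
∫_{-1}^{1} of each monomial x^k gives [2/(k+1) if k even, 0 if k odd]. Integrating term-by-term (or equivalently evaluating the antiderivative F(x) = -6*x^5/5 + 15*x^4/4 - 4*x^3/3 - 3*x^2/2 + 6*x at the endpoints):
  F(1) − F(−1) = 343/60 − (-73/60) = 104/15.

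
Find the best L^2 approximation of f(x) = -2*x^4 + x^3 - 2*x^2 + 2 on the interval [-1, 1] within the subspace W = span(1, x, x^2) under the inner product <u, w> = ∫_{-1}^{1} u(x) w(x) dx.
g(x) = -26*x^2/7 + 3*x/5 + 76/35

The best approximation g ∈ W is the orthogonal projection of f onto W. Writing g = a_0 + a_1 x + a_2 x^2, the coefficients solve the normal equations G · a = b where
  G_{ij} = <φ_i, φ_j> and b_i = <f, φ_i>, with φ_0 = 1, φ_1 = x, φ_2 = x^2.
G =
  [2, 0, 2/3]
  [0, 2/3, 0]
  [2/3, 0, 2/5],
b = (28/15, 2/5, -4/105).
Solving gives a_0 = 76/35, a_1 = 3/5, a_2 = -26/7, so
  g(x) = -26*x^2/7 + 3*x/5 + 76/35.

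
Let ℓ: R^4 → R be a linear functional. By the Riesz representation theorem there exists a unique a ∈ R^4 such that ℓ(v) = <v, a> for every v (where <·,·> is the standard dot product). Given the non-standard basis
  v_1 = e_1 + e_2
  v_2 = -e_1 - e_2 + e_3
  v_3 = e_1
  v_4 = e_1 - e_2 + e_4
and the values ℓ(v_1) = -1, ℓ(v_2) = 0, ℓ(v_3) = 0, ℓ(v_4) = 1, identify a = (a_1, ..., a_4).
a = (0, -1, -1, 0)

Write a = (a_1, ..., a_4) in the standard basis. For each basis vector v_i, ℓ(v_i) = <v_i, a> is a linear equation in the a_j's. Collect the n equations into a matrix system V a = ℓ, where row i of V is v_i (expressed in the standard basis). Since V is invertible (lower-triangular with 1s on the diagonal, up to permutation), solve by back-substitution:
  V =
[[1, 1, 0, 0],
 [-1, -1, 1, 0],
 [1, 0, 0, 0],
 [1, -1, 0, 1]]
  V a = (-1, 0, 0, 1)
Solving gives a = (0, -1, -1, 0).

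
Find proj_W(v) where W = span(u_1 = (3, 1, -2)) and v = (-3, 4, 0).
proj_W(v) = (-15/14, -5/14, 5/7)

Set up U = [u_1 | ... | u_1] ∈ R^(3×1). The projector onto W = col(U) is P = U (U^T U)^(-1) U^T.
Compute U^T U =
  [14],
and U^T v = (-5).
Solve U^T U · c = U^T v for the coefficients: c = (-5/14). The projection is proj_W(v) = U c.
Check: (v - proj_W(v)) · u_1 = 0  (should be 0).
Result: proj_W(v) = (-15/14, -5/14, 5/7).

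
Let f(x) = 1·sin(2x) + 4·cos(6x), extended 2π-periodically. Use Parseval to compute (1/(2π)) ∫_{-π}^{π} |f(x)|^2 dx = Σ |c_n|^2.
Σ |c_n|^2 = 17/2

Expand |f|^2 and use orthogonality of {sin(nx), cos(mx)} on [-π, π]:
  ∫_{-π}^{π} sin(nx)^2 dx = π, ∫ cos(mx)^2 dx = π, and cross terms integrate to 0.
So ∫_{-π}^{π} f(x)^2 dx = 1^2 · π + 4^2 · π = (1 + 16)π.
Divide by 2π: (1 + 16)/2 = 17/2.
By Parseval, this equals Σ |c_n|^2.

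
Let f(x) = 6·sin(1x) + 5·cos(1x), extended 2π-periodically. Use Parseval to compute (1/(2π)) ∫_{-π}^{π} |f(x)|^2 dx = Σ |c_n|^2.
Σ |c_n|^2 = 61/2

Expand |f|^2 and use orthogonality of {sin(nx), cos(mx)} on [-π, π]:
  ∫_{-π}^{π} sin(nx)^2 dx = π, ∫ cos(mx)^2 dx = π, and cross terms integrate to 0.
So ∫_{-π}^{π} f(x)^2 dx = 6^2 · π + 5^2 · π = (36 + 25)π.
Divide by 2π: (36 + 25)/2 = 61/2.
By Parseval, this equals Σ |c_n|^2.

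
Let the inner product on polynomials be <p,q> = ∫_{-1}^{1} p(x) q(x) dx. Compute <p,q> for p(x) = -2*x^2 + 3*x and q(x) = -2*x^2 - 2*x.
<p,q> = -12/5

Expand the product: p(x)·q(x) = 4*x^4 - 2*x^3 - 6*x^2.
∫_{-1}^{1} of each monomial x^k gives [2/(k+1) if k even, 0 if k odd]. Integrating term-by-term (or equivalently evaluating the antiderivative F(x) = 4*x^5/5 - x^4/2 - 2*x^3 at the endpoints):
  F(1) − F(−1) = -17/10 − (7/10) = -12/5.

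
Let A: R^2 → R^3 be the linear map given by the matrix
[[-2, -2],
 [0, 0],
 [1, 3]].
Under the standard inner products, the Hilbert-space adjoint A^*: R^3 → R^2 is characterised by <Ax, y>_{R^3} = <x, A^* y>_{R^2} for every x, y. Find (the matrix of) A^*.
A^* = A^T =
[[-2, 0, 1],
 [-2, 0, 3]]

For real matrices with standard dot products, the defining identity <Ax, y> = <x, A^* y> gives (Ax)^T y = x^T (A^*) y, i.e. x^T A^T y = x^T (A^*) y. Since this holds for all x, y, we must have A^* = A^T. Therefore
A^* =
[[-2, 0, 1],
 [-2, 0, 3]].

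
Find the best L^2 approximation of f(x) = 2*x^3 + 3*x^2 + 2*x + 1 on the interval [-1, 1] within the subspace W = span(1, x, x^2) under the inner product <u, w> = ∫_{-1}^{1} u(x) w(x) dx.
g(x) = 3*x^2 + 16*x/5 + 1

The best approximation g ∈ W is the orthogonal projection of f onto W. Writing g = a_0 + a_1 x + a_2 x^2, the coefficients solve the normal equations G · a = b where
  G_{ij} = <φ_i, φ_j> and b_i = <f, φ_i>, with φ_0 = 1, φ_1 = x, φ_2 = x^2.
G =
  [2, 0, 2/3]
  [0, 2/3, 0]
  [2/3, 0, 2/5],
b = (4, 32/15, 28/15).
Solving gives a_0 = 1, a_1 = 16/5, a_2 = 3, so
  g(x) = 3*x^2 + 16*x/5 + 1.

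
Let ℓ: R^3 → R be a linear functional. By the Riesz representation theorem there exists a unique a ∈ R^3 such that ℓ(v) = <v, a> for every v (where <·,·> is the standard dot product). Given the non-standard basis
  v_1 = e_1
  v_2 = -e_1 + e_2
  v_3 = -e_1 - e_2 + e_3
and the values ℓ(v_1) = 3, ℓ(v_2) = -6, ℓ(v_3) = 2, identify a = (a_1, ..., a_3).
a = (3, -3, 2)

Write a = (a_1, ..., a_3) in the standard basis. For each basis vector v_i, ℓ(v_i) = <v_i, a> is a linear equation in the a_j's. Collect the n equations into a matrix system V a = ℓ, where row i of V is v_i (expressed in the standard basis). Since V is invertible (lower-triangular with 1s on the diagonal, up to permutation), solve by back-substitution:
  V =
[[1, 0, 0],
 [-1, 1, 0],
 [-1, -1, 1]]
  V a = (3, -6, 2)
Solving gives a = (3, -3, 2).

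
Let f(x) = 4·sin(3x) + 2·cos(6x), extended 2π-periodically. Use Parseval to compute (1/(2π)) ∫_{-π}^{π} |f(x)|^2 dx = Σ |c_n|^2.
Σ |c_n|^2 = 10

Expand |f|^2 and use orthogonality of {sin(nx), cos(mx)} on [-π, π]:
  ∫_{-π}^{π} sin(nx)^2 dx = π, ∫ cos(mx)^2 dx = π, and cross terms integrate to 0.
So ∫_{-π}^{π} f(x)^2 dx = 4^2 · π + 2^2 · π = (16 + 4)π.
Divide by 2π: (16 + 4)/2 = 10.
By Parseval, this equals Σ |c_n|^2.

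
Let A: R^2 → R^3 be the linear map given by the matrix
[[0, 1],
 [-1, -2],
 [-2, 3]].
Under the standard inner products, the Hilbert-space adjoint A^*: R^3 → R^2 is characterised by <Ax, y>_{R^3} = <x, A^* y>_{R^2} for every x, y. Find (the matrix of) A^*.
A^* = A^T =
[[0, -1, -2],
 [1, -2, 3]]

For real matrices with standard dot products, the defining identity <Ax, y> = <x, A^* y> gives (Ax)^T y = x^T (A^*) y, i.e. x^T A^T y = x^T (A^*) y. Since this holds for all x, y, we must have A^* = A^T. Therefore
A^* =
[[0, -1, -2],
 [1, -2, 3]].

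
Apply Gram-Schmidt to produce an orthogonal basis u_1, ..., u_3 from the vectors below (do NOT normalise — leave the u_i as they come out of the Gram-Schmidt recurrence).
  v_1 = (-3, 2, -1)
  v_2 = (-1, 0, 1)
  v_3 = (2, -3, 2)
Orthogonal basis:
  u_1 = (-3, 2, -1)
  u_2 = (-4/7, -2/7, 8/7)
  u_3 = (-1/3, -2/3, -1/3)

Apply the Gram-Schmidt recurrence
  u_1 = v_1
  u_i = v_i − Σ_{j<i} ((v_i · u_j) / (u_j · u_j)) · u_j.

Step by step this gives:
  u_1 = (-3, 2, -1)
  u_2 = (-4/7, -2/7, 8/7)
  u_3 = (-1/3, -2/3, -1/3)

Orthogonality check:
  u_2 · u_1 = 0 (should be 0)
  u_3 · u_1 = 0 (should be 0)
  u_3 · u_2 = 0 (should be 0)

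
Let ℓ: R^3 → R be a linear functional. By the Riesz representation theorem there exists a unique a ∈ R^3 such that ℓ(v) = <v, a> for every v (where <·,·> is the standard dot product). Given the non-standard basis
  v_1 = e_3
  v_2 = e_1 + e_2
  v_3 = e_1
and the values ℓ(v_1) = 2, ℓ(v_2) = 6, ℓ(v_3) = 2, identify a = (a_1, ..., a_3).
a = (2, 4, 2)

Write a = (a_1, ..., a_3) in the standard basis. For each basis vector v_i, ℓ(v_i) = <v_i, a> is a linear equation in the a_j's. Collect the n equations into a matrix system V a = ℓ, where row i of V is v_i (expressed in the standard basis). Since V is invertible (lower-triangular with 1s on the diagonal, up to permutation), solve by back-substitution:
  V =
[[0, 0, 1],
 [1, 1, 0],
 [1, 0, 0]]
  V a = (2, 6, 2)
Solving gives a = (2, 4, 2).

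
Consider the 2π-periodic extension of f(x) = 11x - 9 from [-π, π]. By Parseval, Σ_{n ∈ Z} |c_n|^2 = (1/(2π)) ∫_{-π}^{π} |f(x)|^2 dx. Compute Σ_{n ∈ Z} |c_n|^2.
Σ |c_n|^2 = 121π^2/3 + 81

Expand and integrate term by term over [-π, π]:
  ∫ (11x)^2 dx = 121·(2π^3/3); ∫ 2·11·(-9)·x dx = 0 (odd integrand); ∫ (-9)^2 dx = 81·2π.
So (1/(2π)) ∫_{-π}^{π} (11x - 9)^2 dx = 121π^2/3 + 81 = 121π^2/3 + 81.
Parseval ⇒ Σ |c_n|^2 = 121π^2/3 + 81.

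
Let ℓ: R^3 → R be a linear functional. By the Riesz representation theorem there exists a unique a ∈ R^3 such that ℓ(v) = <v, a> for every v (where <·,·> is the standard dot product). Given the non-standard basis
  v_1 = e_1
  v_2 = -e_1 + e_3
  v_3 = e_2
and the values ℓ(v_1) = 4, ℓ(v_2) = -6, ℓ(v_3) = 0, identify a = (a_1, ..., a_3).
a = (4, 0, -2)

Write a = (a_1, ..., a_3) in the standard basis. For each basis vector v_i, ℓ(v_i) = <v_i, a> is a linear equation in the a_j's. Collect the n equations into a matrix system V a = ℓ, where row i of V is v_i (expressed in the standard basis). Since V is invertible (lower-triangular with 1s on the diagonal, up to permutation), solve by back-substitution:
  V =
[[1, 0, 0],
 [-1, 0, 1],
 [0, 1, 0]]
  V a = (4, -6, 0)
Solving gives a = (4, 0, -2).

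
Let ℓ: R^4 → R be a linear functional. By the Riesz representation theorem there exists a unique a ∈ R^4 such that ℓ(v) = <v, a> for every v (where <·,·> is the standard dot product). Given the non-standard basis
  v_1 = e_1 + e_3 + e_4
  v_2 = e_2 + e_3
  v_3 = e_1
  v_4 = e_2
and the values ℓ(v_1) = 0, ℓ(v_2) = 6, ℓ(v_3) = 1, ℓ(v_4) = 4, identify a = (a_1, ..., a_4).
a = (1, 4, 2, -3)

Write a = (a_1, ..., a_4) in the standard basis. For each basis vector v_i, ℓ(v_i) = <v_i, a> is a linear equation in the a_j's. Collect the n equations into a matrix system V a = ℓ, where row i of V is v_i (expressed in the standard basis). Since V is invertible (lower-triangular with 1s on the diagonal, up to permutation), solve by back-substitution:
  V =
[[1, 0, 1, 1],
 [0, 1, 1, 0],
 [1, 0, 0, 0],
 [0, 1, 0, 0]]
  V a = (0, 6, 1, 4)
Solving gives a = (1, 4, 2, -3).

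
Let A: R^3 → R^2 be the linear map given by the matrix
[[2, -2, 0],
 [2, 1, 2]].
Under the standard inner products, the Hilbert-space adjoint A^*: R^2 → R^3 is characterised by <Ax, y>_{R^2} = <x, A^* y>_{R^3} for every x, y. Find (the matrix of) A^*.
A^* = A^T =
[[2, 2],
 [-2, 1],
 [0, 2]]

For real matrices with standard dot products, the defining identity <Ax, y> = <x, A^* y> gives (Ax)^T y = x^T (A^*) y, i.e. x^T A^T y = x^T (A^*) y. Since this holds for all x, y, we must have A^* = A^T. Therefore
A^* =
[[2, 2],
 [-2, 1],
 [0, 2]].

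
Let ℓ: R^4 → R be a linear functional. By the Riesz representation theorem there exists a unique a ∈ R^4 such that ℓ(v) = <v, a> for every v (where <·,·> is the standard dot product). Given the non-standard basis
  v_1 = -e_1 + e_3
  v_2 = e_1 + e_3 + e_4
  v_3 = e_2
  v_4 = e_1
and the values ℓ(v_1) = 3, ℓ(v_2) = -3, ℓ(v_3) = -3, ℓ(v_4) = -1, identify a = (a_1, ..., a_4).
a = (-1, -3, 2, -4)

Write a = (a_1, ..., a_4) in the standard basis. For each basis vector v_i, ℓ(v_i) = <v_i, a> is a linear equation in the a_j's. Collect the n equations into a matrix system V a = ℓ, where row i of V is v_i (expressed in the standard basis). Since V is invertible (lower-triangular with 1s on the diagonal, up to permutation), solve by back-substitution:
  V =
[[-1, 0, 1, 0],
 [1, 0, 1, 1],
 [0, 1, 0, 0],
 [1, 0, 0, 0]]
  V a = (3, -3, -3, -1)
Solving gives a = (-1, -3, 2, -4).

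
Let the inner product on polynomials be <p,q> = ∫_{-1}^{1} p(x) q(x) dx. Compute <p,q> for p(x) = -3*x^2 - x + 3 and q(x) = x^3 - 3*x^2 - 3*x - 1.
<p,q> = -24/5

Expand the product: p(x)·q(x) = -3*x^5 + 8*x^4 + 15*x^3 - 3*x^2 - 8*x - 3.
∫_{-1}^{1} of each monomial x^k gives [2/(k+1) if k even, 0 if k odd]. Integrating term-by-term (or equivalently evaluating the antiderivative F(x) = -x^6/2 + 8*x^5/5 + 15*x^4/4 - x^3 - 4*x^2 - 3*x at the endpoints):
  F(1) − F(−1) = -63/20 − (33/20) = -24/5.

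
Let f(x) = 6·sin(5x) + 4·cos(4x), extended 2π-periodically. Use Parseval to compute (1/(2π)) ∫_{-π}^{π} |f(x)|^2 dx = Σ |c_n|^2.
Σ |c_n|^2 = 26

Expand |f|^2 and use orthogonality of {sin(nx), cos(mx)} on [-π, π]:
  ∫_{-π}^{π} sin(nx)^2 dx = π, ∫ cos(mx)^2 dx = π, and cross terms integrate to 0.
So ∫_{-π}^{π} f(x)^2 dx = 6^2 · π + 4^2 · π = (36 + 16)π.
Divide by 2π: (36 + 16)/2 = 26.
By Parseval, this equals Σ |c_n|^2.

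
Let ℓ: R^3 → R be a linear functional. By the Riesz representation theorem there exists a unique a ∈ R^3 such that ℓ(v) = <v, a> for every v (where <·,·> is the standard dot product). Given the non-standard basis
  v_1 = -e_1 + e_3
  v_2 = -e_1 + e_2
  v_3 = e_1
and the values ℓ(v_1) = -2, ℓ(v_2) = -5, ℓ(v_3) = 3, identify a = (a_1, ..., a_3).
a = (3, -2, 1)

Write a = (a_1, ..., a_3) in the standard basis. For each basis vector v_i, ℓ(v_i) = <v_i, a> is a linear equation in the a_j's. Collect the n equations into a matrix system V a = ℓ, where row i of V is v_i (expressed in the standard basis). Since V is invertible (lower-triangular with 1s on the diagonal, up to permutation), solve by back-substitution:
  V =
[[-1, 0, 1],
 [-1, 1, 0],
 [1, 0, 0]]
  V a = (-2, -5, 3)
Solving gives a = (3, -2, 1).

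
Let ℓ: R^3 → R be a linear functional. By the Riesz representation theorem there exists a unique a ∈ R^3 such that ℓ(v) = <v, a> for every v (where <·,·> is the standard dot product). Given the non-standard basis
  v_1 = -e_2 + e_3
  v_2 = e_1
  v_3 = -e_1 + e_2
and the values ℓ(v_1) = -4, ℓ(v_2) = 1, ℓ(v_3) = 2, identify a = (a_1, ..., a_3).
a = (1, 3, -1)

Write a = (a_1, ..., a_3) in the standard basis. For each basis vector v_i, ℓ(v_i) = <v_i, a> is a linear equation in the a_j's. Collect the n equations into a matrix system V a = ℓ, where row i of V is v_i (expressed in the standard basis). Since V is invertible (lower-triangular with 1s on the diagonal, up to permutation), solve by back-substitution:
  V =
[[0, -1, 1],
 [1, 0, 0],
 [-1, 1, 0]]
  V a = (-4, 1, 2)
Solving gives a = (1, 3, -1).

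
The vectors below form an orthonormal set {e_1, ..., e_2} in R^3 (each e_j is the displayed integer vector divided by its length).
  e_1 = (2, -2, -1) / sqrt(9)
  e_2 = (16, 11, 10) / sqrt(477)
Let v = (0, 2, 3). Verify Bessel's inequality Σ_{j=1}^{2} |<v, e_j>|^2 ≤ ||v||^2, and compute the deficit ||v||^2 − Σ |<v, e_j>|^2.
Σ |<v, e_j>|^2 = 589/53; ||v||^2 = 13; deficit = 100/53

Write each e_j = u_j / sqrt(<u_j, u_j>) where u_j is the displayed integer vector. Then <v, e_j> = <v, u_j> / sqrt(<u_j, u_j>), so |<v, e_j>|^2 = <v, u_j>^2 / <u_j, u_j>.
Coefficients: <v, e_1> = -7/sqrt(9), <v, e_2> = 52/sqrt(477).
Square and sum: Σ |<v, e_j>|^2 = 589/53.
Compute ||v||^2 = v·v = 13.
Deficit = 13 − 589/53 = 100/53 ≥ 0, confirming Bessel's inequality. (The deficit equals ||v − Σ <v,e_j> e_j||^2, the squared distance from v to span{e_j}.)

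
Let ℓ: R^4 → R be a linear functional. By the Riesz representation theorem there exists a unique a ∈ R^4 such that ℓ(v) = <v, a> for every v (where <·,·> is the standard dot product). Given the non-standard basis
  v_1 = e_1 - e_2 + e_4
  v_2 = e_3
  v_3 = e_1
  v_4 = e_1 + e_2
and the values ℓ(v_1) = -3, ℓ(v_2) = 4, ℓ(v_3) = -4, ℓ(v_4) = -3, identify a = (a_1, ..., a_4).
a = (-4, 1, 4, 2)

Write a = (a_1, ..., a_4) in the standard basis. For each basis vector v_i, ℓ(v_i) = <v_i, a> is a linear equation in the a_j's. Collect the n equations into a matrix system V a = ℓ, where row i of V is v_i (expressed in the standard basis). Since V is invertible (lower-triangular with 1s on the diagonal, up to permutation), solve by back-substitution:
  V =
[[1, -1, 0, 1],
 [0, 0, 1, 0],
 [1, 0, 0, 0],
 [1, 1, 0, 0]]
  V a = (-3, 4, -4, -3)
Solving gives a = (-4, 1, 4, 2).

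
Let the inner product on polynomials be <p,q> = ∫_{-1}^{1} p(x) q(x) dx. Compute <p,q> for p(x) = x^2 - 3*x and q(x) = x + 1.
<p,q> = -4/3

Expand the product: p(x)·q(x) = x^3 - 2*x^2 - 3*x.
∫_{-1}^{1} of each monomial x^k gives [2/(k+1) if k even, 0 if k odd]. Integrating term-by-term (or equivalently evaluating the antiderivative F(x) = x^4/4 - 2*x^3/3 - 3*x^2/2 at the endpoints):
  F(1) − F(−1) = -23/12 − (-7/12) = -4/3.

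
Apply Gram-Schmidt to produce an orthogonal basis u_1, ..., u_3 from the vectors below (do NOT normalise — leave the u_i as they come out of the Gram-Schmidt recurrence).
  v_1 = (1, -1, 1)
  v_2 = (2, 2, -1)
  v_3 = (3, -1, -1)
Orthogonal basis:
  u_1 = (1, -1, 1)
  u_2 = (7/3, 5/3, -2/3)
  u_3 = (5/13, -15/13, -20/13)

Apply the Gram-Schmidt recurrence
  u_1 = v_1
  u_i = v_i − Σ_{j<i} ((v_i · u_j) / (u_j · u_j)) · u_j.

Step by step this gives:
  u_1 = (1, -1, 1)
  u_2 = (7/3, 5/3, -2/3)
  u_3 = (5/13, -15/13, -20/13)

Orthogonality check:
  u_2 · u_1 = 0 (should be 0)
  u_3 · u_1 = 0 (should be 0)
  u_3 · u_2 = 0 (should be 0)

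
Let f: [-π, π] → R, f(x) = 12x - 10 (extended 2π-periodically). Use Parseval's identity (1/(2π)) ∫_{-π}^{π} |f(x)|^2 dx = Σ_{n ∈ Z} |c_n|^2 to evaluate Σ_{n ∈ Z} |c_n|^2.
Σ |c_n|^2 = 48π^2 + 100

Expand and integrate term by term over [-π, π]:
  ∫ (12x)^2 dx = 144·(2π^3/3); ∫ 2·12·(-10)·x dx = 0 (odd integrand); ∫ (-10)^2 dx = 100·2π.
So (1/(2π)) ∫_{-π}^{π} (12x - 10)^2 dx = 144π^2/3 + 100 = 48π^2 + 100.
Parseval ⇒ Σ |c_n|^2 = 48π^2 + 100.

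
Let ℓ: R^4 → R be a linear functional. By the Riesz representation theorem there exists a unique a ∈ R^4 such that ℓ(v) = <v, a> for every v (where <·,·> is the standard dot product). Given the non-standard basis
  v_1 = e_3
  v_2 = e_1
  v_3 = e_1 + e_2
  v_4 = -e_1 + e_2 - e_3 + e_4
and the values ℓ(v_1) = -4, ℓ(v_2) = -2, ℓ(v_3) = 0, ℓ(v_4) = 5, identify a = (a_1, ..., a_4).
a = (-2, 2, -4, -3)

Write a = (a_1, ..., a_4) in the standard basis. For each basis vector v_i, ℓ(v_i) = <v_i, a> is a linear equation in the a_j's. Collect the n equations into a matrix system V a = ℓ, where row i of V is v_i (expressed in the standard basis). Since V is invertible (lower-triangular with 1s on the diagonal, up to permutation), solve by back-substitution:
  V =
[[0, 0, 1, 0],
 [1, 0, 0, 0],
 [1, 1, 0, 0],
 [-1, 1, -1, 1]]
  V a = (-4, -2, 0, 5)
Solving gives a = (-2, 2, -4, -3).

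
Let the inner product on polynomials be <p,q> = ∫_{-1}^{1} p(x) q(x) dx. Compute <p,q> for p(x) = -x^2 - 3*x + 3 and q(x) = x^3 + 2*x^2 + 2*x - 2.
<p,q> = -38/3

Expand the product: p(x)·q(x) = -x^5 - 5*x^4 - 5*x^3 + 2*x^2 + 12*x - 6.
∫_{-1}^{1} of each monomial x^k gives [2/(k+1) if k even, 0 if k odd]. Integrating term-by-term (or equivalently evaluating the antiderivative F(x) = -x^6/6 - x^5 - 5*x^4/4 + 2*x^3/3 + 6*x^2 - 6*x at the endpoints):
  F(1) − F(−1) = -7/4 − (131/12) = -38/3.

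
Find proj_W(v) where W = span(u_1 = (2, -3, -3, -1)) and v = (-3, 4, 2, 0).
proj_W(v) = (-48/23, 72/23, 72/23, 24/23)

Set up U = [u_1 | ... | u_1] ∈ R^(4×1). The projector onto W = col(U) is P = U (U^T U)^(-1) U^T.
Compute U^T U =
  [23],
and U^T v = (-24).
Solve U^T U · c = U^T v for the coefficients: c = (-24/23). The projection is proj_W(v) = U c.
Check: (v - proj_W(v)) · u_1 = 0  (should be 0).
Result: proj_W(v) = (-48/23, 72/23, 72/23, 24/23).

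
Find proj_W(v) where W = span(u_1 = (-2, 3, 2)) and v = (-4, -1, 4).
proj_W(v) = (-26/17, 39/17, 26/17)

Set up U = [u_1 | ... | u_1] ∈ R^(3×1). The projector onto W = col(U) is P = U (U^T U)^(-1) U^T.
Compute U^T U =
  [17],
and U^T v = (13).
Solve U^T U · c = U^T v for the coefficients: c = (13/17). The projection is proj_W(v) = U c.
Check: (v - proj_W(v)) · u_1 = 0  (should be 0).
Result: proj_W(v) = (-26/17, 39/17, 26/17).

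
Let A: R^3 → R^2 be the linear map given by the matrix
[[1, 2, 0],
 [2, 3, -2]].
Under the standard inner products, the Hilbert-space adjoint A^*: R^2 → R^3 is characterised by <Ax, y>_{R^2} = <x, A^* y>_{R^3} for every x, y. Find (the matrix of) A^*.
A^* = A^T =
[[1, 2],
 [2, 3],
 [0, -2]]

For real matrices with standard dot products, the defining identity <Ax, y> = <x, A^* y> gives (Ax)^T y = x^T (A^*) y, i.e. x^T A^T y = x^T (A^*) y. Since this holds for all x, y, we must have A^* = A^T. Therefore
A^* =
[[1, 2],
 [2, 3],
 [0, -2]].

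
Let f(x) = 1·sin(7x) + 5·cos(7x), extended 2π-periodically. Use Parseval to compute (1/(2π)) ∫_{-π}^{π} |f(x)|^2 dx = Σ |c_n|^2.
Σ |c_n|^2 = 13

Expand |f|^2 and use orthogonality of {sin(nx), cos(mx)} on [-π, π]:
  ∫_{-π}^{π} sin(nx)^2 dx = π, ∫ cos(mx)^2 dx = π, and cross terms integrate to 0.
So ∫_{-π}^{π} f(x)^2 dx = 1^2 · π + 5^2 · π = (1 + 25)π.
Divide by 2π: (1 + 25)/2 = 13.
By Parseval, this equals Σ |c_n|^2.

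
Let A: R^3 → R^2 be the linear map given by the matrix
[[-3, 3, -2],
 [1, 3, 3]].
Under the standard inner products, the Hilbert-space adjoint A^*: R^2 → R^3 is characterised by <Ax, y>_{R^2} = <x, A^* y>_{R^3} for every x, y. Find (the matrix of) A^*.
A^* = A^T =
[[-3, 1],
 [3, 3],
 [-2, 3]]

For real matrices with standard dot products, the defining identity <Ax, y> = <x, A^* y> gives (Ax)^T y = x^T (A^*) y, i.e. x^T A^T y = x^T (A^*) y. Since this holds for all x, y, we must have A^* = A^T. Therefore
A^* =
[[-3, 1],
 [3, 3],
 [-2, 3]].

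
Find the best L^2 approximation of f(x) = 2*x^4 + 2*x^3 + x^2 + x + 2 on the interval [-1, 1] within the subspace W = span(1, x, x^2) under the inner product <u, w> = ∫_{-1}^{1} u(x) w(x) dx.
g(x) = 19*x^2/7 + 11*x/5 + 64/35

The best approximation g ∈ W is the orthogonal projection of f onto W. Writing g = a_0 + a_1 x + a_2 x^2, the coefficients solve the normal equations G · a = b where
  G_{ij} = <φ_i, φ_j> and b_i = <f, φ_i>, with φ_0 = 1, φ_1 = x, φ_2 = x^2.
G =
  [2, 0, 2/3]
  [0, 2/3, 0]
  [2/3, 0, 2/5],
b = (82/15, 22/15, 242/105).
Solving gives a_0 = 64/35, a_1 = 11/5, a_2 = 19/7, so
  g(x) = 19*x^2/7 + 11*x/5 + 64/35.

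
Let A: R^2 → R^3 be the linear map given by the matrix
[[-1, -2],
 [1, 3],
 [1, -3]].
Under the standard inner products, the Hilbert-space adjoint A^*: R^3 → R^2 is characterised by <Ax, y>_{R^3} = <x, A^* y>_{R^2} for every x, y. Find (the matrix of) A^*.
A^* = A^T =
[[-1, 1, 1],
 [-2, 3, -3]]

For real matrices with standard dot products, the defining identity <Ax, y> = <x, A^* y> gives (Ax)^T y = x^T (A^*) y, i.e. x^T A^T y = x^T (A^*) y. Since this holds for all x, y, we must have A^* = A^T. Therefore
A^* =
[[-1, 1, 1],
 [-2, 3, -3]].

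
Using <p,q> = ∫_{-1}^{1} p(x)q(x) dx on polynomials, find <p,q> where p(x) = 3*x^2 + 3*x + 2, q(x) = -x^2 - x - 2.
<p,q> = -248/15

Expand the product: p(x)·q(x) = -3*x^4 - 6*x^3 - 11*x^2 - 8*x - 4.
∫_{-1}^{1} of each monomial x^k gives [2/(k+1) if k even, 0 if k odd]. Integrating term-by-term (or equivalently evaluating the antiderivative F(x) = -3*x^5/5 - 3*x^4/2 - 11*x^3/3 - 4*x^2 - 4*x at the endpoints):
  F(1) − F(−1) = -413/30 − (83/30) = -248/15.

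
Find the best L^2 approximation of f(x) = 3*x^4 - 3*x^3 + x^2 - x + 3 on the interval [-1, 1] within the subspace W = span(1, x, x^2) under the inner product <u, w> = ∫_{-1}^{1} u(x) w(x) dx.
g(x) = 25*x^2/7 - 14*x/5 + 96/35

The best approximation g ∈ W is the orthogonal projection of f onto W. Writing g = a_0 + a_1 x + a_2 x^2, the coefficients solve the normal equations G · a = b where
  G_{ij} = <φ_i, φ_j> and b_i = <f, φ_i>, with φ_0 = 1, φ_1 = x, φ_2 = x^2.
G =
  [2, 0, 2/3]
  [0, 2/3, 0]
  [2/3, 0, 2/5],
b = (118/15, -28/15, 114/35).
Solving gives a_0 = 96/35, a_1 = -14/5, a_2 = 25/7, so
  g(x) = 25*x^2/7 - 14*x/5 + 96/35.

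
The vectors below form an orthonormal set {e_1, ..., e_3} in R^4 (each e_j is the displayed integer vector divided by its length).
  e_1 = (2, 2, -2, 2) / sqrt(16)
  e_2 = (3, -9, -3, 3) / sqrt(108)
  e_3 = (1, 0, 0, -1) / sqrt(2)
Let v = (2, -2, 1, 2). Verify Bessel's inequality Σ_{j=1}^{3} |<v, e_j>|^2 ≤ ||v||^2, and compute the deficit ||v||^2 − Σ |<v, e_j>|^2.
Σ |<v, e_j>|^2 = 7; ||v||^2 = 13; deficit = 6

Write each e_j = u_j / sqrt(<u_j, u_j>) where u_j is the displayed integer vector. Then <v, e_j> = <v, u_j> / sqrt(<u_j, u_j>), so |<v, e_j>|^2 = <v, u_j>^2 / <u_j, u_j>.
Coefficients: <v, e_1> = 2/sqrt(16), <v, e_2> = 27/sqrt(108), <v, e_3> = 0/sqrt(2).
Square and sum: Σ |<v, e_j>|^2 = 7.
Compute ||v||^2 = v·v = 13.
Deficit = 13 − 7 = 6 ≥ 0, confirming Bessel's inequality. (The deficit equals ||v − Σ <v,e_j> e_j||^2, the squared distance from v to span{e_j}.)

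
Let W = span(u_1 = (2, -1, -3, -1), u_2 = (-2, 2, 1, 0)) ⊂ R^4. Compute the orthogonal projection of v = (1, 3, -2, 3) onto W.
proj_W(v) = (-4/9, 10/9, -10/9, -2/3)

Set up U = [u_1 | ... | u_2] ∈ R^(4×2). The projector onto W = col(U) is P = U (U^T U)^(-1) U^T.
Compute U^T U =
  [15, -9]
  [-9, 9],
and U^T v = (2, 2).
Solve U^T U · c = U^T v for the coefficients: c = (2/3, 8/9). The projection is proj_W(v) = U c.
Check: (v - proj_W(v)) · u_1 = 0  (should be 0).
Check: (v - proj_W(v)) · u_2 = 0  (should be 0).
Result: proj_W(v) = (-4/9, 10/9, -10/9, -2/3).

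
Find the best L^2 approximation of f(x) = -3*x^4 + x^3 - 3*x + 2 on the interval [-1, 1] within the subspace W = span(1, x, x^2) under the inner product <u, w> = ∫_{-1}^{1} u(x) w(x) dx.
g(x) = -18*x^2/7 - 12*x/5 + 79/35

The best approximation g ∈ W is the orthogonal projection of f onto W. Writing g = a_0 + a_1 x + a_2 x^2, the coefficients solve the normal equations G · a = b where
  G_{ij} = <φ_i, φ_j> and b_i = <f, φ_i>, with φ_0 = 1, φ_1 = x, φ_2 = x^2.
G =
  [2, 0, 2/3]
  [0, 2/3, 0]
  [2/3, 0, 2/5],
b = (14/5, -8/5, 10/21).
Solving gives a_0 = 79/35, a_1 = -12/5, a_2 = -18/7, so
  g(x) = -18*x^2/7 - 12*x/5 + 79/35.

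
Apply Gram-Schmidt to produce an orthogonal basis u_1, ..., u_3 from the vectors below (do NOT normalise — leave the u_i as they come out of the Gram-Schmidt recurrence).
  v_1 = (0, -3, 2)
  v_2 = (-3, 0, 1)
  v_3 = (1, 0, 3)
Orthogonal basis:
  u_1 = (0, -3, 2)
  u_2 = (-3, 6/13, 9/13)
  u_3 = (5/7, 10/7, 15/7)

Apply the Gram-Schmidt recurrence
  u_1 = v_1
  u_i = v_i − Σ_{j<i} ((v_i · u_j) / (u_j · u_j)) · u_j.

Step by step this gives:
  u_1 = (0, -3, 2)
  u_2 = (-3, 6/13, 9/13)
  u_3 = (5/7, 10/7, 15/7)

Orthogonality check:
  u_2 · u_1 = 0 (should be 0)
  u_3 · u_1 = 0 (should be 0)
  u_3 · u_2 = 0 (should be 0)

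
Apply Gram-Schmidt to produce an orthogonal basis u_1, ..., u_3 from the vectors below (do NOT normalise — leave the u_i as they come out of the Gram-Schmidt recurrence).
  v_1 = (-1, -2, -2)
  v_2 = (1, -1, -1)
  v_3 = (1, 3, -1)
Orthogonal basis:
  u_1 = (-1, -2, -2)
  u_2 = (4/3, -1/3, -1/3)
  u_3 = (0, 2, -2)

Apply the Gram-Schmidt recurrence
  u_1 = v_1
  u_i = v_i − Σ_{j<i} ((v_i · u_j) / (u_j · u_j)) · u_j.

Step by step this gives:
  u_1 = (-1, -2, -2)
  u_2 = (4/3, -1/3, -1/3)
  u_3 = (0, 2, -2)

Orthogonality check:
  u_2 · u_1 = 0 (should be 0)
  u_3 · u_1 = 0 (should be 0)
  u_3 · u_2 = 0 (should be 0)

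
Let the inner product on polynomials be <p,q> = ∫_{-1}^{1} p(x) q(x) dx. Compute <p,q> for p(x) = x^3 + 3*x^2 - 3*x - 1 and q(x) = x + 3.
<p,q> = -8/5

Expand the product: p(x)·q(x) = x^4 + 6*x^3 + 6*x^2 - 10*x - 3.
∫_{-1}^{1} of each monomial x^k gives [2/(k+1) if k even, 0 if k odd]. Integrating term-by-term (or equivalently evaluating the antiderivative F(x) = x^5/5 + 3*x^4/2 + 2*x^3 - 5*x^2 - 3*x at the endpoints):
  F(1) − F(−1) = -43/10 − (-27/10) = -8/5.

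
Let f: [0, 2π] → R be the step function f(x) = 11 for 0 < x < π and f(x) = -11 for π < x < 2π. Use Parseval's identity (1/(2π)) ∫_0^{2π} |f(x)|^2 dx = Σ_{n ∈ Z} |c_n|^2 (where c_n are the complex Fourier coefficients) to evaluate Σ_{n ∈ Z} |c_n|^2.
Σ |c_n|^2 = 121

Parseval equates the L^2 energy of f (normalised by 1/(2π)) with the ℓ^2 sum of its Fourier coefficients: (1/(2π)) ∫_0^{2π} |f|^2 = Σ |c_n|^2.
Compute the left side: (1/(2π)) [∫_0^π 11^2 dx + ∫_π^{2π} (-11)^2 dx] = (1/(2π)) · (121π + 121π) = (121 + 121)/2 = 121.
So Σ_{n ∈ Z} |c_n|^2 = 121.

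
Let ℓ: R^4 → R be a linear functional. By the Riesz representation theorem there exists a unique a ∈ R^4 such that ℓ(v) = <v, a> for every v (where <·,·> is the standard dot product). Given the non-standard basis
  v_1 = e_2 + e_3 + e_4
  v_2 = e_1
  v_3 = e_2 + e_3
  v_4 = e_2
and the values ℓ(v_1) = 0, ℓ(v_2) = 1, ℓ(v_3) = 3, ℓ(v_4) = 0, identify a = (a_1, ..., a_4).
a = (1, 0, 3, -3)

Write a = (a_1, ..., a_4) in the standard basis. For each basis vector v_i, ℓ(v_i) = <v_i, a> is a linear equation in the a_j's. Collect the n equations into a matrix system V a = ℓ, where row i of V is v_i (expressed in the standard basis). Since V is invertible (lower-triangular with 1s on the diagonal, up to permutation), solve by back-substitution:
  V =
[[0, 1, 1, 1],
 [1, 0, 0, 0],
 [0, 1, 1, 0],
 [0, 1, 0, 0]]
  V a = (0, 1, 3, 0)
Solving gives a = (1, 0, 3, -3).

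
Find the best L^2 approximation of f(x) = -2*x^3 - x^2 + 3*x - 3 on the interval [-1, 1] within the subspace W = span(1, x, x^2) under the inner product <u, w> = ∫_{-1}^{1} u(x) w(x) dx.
g(x) = -x^2 + 9*x/5 - 3

The best approximation g ∈ W is the orthogonal projection of f onto W. Writing g = a_0 + a_1 x + a_2 x^2, the coefficients solve the normal equations G · a = b where
  G_{ij} = <φ_i, φ_j> and b_i = <f, φ_i>, with φ_0 = 1, φ_1 = x, φ_2 = x^2.
G =
  [2, 0, 2/3]
  [0, 2/3, 0]
  [2/3, 0, 2/5],
b = (-20/3, 6/5, -12/5).
Solving gives a_0 = -3, a_1 = 9/5, a_2 = -1, so
  g(x) = -x^2 + 9*x/5 - 3.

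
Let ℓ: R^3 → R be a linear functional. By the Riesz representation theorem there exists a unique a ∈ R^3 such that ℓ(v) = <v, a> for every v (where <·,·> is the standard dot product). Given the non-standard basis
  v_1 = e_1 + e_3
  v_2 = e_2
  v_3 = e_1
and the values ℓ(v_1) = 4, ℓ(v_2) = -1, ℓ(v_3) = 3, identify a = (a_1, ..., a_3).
a = (3, -1, 1)

Write a = (a_1, ..., a_3) in the standard basis. For each basis vector v_i, ℓ(v_i) = <v_i, a> is a linear equation in the a_j's. Collect the n equations into a matrix system V a = ℓ, where row i of V is v_i (expressed in the standard basis). Since V is invertible (lower-triangular with 1s on the diagonal, up to permutation), solve by back-substitution:
  V =
[[1, 0, 1],
 [0, 1, 0],
 [1, 0, 0]]
  V a = (4, -1, 3)
Solving gives a = (3, -1, 1).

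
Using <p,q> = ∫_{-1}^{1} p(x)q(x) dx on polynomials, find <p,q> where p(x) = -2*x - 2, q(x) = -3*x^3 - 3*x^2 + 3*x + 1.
<p,q> = -8/5

Expand the product: p(x)·q(x) = 6*x^4 + 12*x^3 - 8*x - 2.
∫_{-1}^{1} of each monomial x^k gives [2/(k+1) if k even, 0 if k odd]. Integrating term-by-term (or equivalently evaluating the antiderivative F(x) = 6*x^5/5 + 3*x^4 - 4*x^2 - 2*x at the endpoints):
  F(1) − F(−1) = -9/5 − (-1/5) = -8/5.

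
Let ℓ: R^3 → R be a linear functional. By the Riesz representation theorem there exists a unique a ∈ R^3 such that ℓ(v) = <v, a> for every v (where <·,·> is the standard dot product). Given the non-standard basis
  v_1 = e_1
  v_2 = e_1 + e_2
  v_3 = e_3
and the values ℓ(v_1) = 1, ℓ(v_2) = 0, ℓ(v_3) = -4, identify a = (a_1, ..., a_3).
a = (1, -1, -4)

Write a = (a_1, ..., a_3) in the standard basis. For each basis vector v_i, ℓ(v_i) = <v_i, a> is a linear equation in the a_j's. Collect the n equations into a matrix system V a = ℓ, where row i of V is v_i (expressed in the standard basis). Since V is invertible (lower-triangular with 1s on the diagonal, up to permutation), solve by back-substitution:
  V =
[[1, 0, 0],
 [1, 1, 0],
 [0, 0, 1]]
  V a = (1, 0, -4)
Solving gives a = (1, -1, -4).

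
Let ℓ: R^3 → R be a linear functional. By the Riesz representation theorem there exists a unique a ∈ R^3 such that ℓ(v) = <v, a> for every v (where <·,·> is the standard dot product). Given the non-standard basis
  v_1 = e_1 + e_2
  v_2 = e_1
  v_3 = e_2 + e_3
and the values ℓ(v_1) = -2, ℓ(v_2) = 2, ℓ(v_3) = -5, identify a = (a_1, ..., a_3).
a = (2, -4, -1)

Write a = (a_1, ..., a_3) in the standard basis. For each basis vector v_i, ℓ(v_i) = <v_i, a> is a linear equation in the a_j's. Collect the n equations into a matrix system V a = ℓ, where row i of V is v_i (expressed in the standard basis). Since V is invertible (lower-triangular with 1s on the diagonal, up to permutation), solve by back-substitution:
  V =
[[1, 1, 0],
 [1, 0, 0],
 [0, 1, 1]]
  V a = (-2, 2, -5)
Solving gives a = (2, -4, -1).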